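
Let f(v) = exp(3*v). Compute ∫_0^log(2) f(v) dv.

Let u = exp(v), so du = exp(v) dv. When v = 0, u = 1; when v = log(2), u = 2.
The integral becomes ∫ u**2 du from 1 to 2, with antiderivative u**3/3.
Back in v: F(v) = exp(3*v)/3.
Then F(log(2)) - F(0) = (8/3) - (1/3) = 7/3.

7/3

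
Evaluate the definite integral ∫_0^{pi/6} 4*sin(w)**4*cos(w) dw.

1/40

Let u = sin(w), so du = cos(w) dw. When w = 0, u = 0; when w = pi/6, u = 1/2.
The integral becomes 4·∫ u**4 du from 0 to 1/2, with antiderivative 4*u**5/5.
Back in w: F(w) = 4*sin(w)**5/5.
Then F(pi/6) - F(0) = (1/40) - (0) = 1/40.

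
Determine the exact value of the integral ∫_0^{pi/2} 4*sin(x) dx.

4

An antiderivative is F(x) = -4*cos(x).
Then F(pi/2) - F(0) = (0) - (-4) = 4.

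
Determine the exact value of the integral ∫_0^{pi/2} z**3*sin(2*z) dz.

pi*(-6 + pi**2)/16

Integrate by parts 3 times (u = z^3, dv = sin(2*z) dz).
An antiderivative is F(z) = -z**3*cos(2*z)/2 + 3*z**2*sin(2*z)/4 + 3*z*cos(2*z)/4 - 3*sin(2*z)/8.
Then F(pi/2) - F(0) = (pi*(-6 + pi**2)/16) - (0) = pi*(-6 + pi**2)/16.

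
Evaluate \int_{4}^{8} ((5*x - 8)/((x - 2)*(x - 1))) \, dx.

-log(3) + 3*log(7)

Factor the denominator: x**2 - 3*x + 2 = (x - 1)(x - 2).
Partial fractions: (5*x - 8)/((x - 2)*(x - 1)) = 3/(x - 1) + 2/(x - 2).
An antiderivative is F(x) = 2*log(x - 2) + 3*log(x - 1).
Then F(8) - F(4) = (2*log(2) + 2*log(3) + 3*log(7)) - (2*log(2) + 3*log(3)) = -log(3) + 3*log(7).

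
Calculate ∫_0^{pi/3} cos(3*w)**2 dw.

Use the identity cos^2(3*w) = (1 + cos(6*w))/2.
An antiderivative is F(w) = w/2 + sin(6*w)/12.
Then F(pi/3) - F(0) = (pi/6) - (0) = pi/6.

pi/6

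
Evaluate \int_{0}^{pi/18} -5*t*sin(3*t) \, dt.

Integrate by parts once (u = t, dv = -5*sin(3*t) dt).
An antiderivative is F(t) = 5*t*cos(3*t)/3 - 5*sin(3*t)/9.
Then F(pi/18) - F(0) = (-5/18 + 5*sqrt(3)*pi/108) - (0) = -5/18 + 5*sqrt(3)*pi/108.

-5/18 + 5*sqrt(3)*pi/108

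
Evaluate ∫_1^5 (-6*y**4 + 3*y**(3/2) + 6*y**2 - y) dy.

-3514 + 30*sqrt(5)

By the power rule, an antiderivative is F(y) = 6*y**(5/2)/5 - 6*y**5/5 + 2*y**3 - y**2/2.
Then F(5) - F(1) = (-7025/2 + 30*sqrt(5)) - (3/2) = -3514 + 30*sqrt(5).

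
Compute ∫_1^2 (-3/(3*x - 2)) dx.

An antiderivative is F(x) = -log(3*x - 2).
Then F(2) - F(1) = (-log(4)) - (0) = -log(4).

-log(4)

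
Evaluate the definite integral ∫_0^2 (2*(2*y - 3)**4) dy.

244/5

Let u = 2*y - 3, so du = 2 dy. When y = 0, u = -3; when y = 2, u = 1.
The integral becomes ∫ u**4 du from -3 to 1, with antiderivative u**5/5.
Back in y: F(y) = (2*y - 3)**5/5.
Then F(2) - F(0) = (1/5) - (-243/5) = 244/5.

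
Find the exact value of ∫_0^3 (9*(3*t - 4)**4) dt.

Let u = 3*t - 4, so du = 3 dt. When t = 0, u = -4; when t = 3, u = 5.
The integral becomes 3·∫ u**4 du from -4 to 5, with antiderivative 3*u**5/5.
Back in t: F(t) = 3*(3*t - 4)**5/5.
Then F(3) - F(0) = (1875) - (-3072/5) = 12447/5.

12447/5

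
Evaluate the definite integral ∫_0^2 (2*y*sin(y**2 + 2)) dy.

-cos(6) + cos(2)

Let u = y**2 + 2, so du = 2*y dy. When y = 0, u = 2; when y = 2, u = 6.
The integral becomes ∫ sin(u) du from 2 to 6, with antiderivative -cos(u).
Back in y: F(y) = -cos(y**2 + 2).
Then F(2) - F(0) = (-cos(6)) - (-cos(2)) = -cos(6) + cos(2).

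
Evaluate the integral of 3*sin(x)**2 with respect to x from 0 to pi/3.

-3*sqrt(3)/8 + pi/2

Use the identity sin^2(x) = (1 - cos(2*x))/2.
An antiderivative is F(x) = 3*x/2 - 3*sin(2*x)/4.
Then F(pi/3) - F(0) = (-3*sqrt(3)/8 + pi/2) - (0) = -3*sqrt(3)/8 + pi/2.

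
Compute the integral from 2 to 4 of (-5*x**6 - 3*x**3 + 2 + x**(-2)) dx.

By the power rule, an antiderivative is F(x) = -5*x**7/7 - 3*x**4/4 + 2*x - 1/x.
Then F(4) - F(2) = (-332839/28) - (-1399/14) = -330041/28.

-330041/28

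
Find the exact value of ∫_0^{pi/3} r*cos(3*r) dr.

-2/9

Integrate by parts once (u = r, dv = cos(3*r) dr).
An antiderivative is F(r) = r*sin(3*r)/3 + cos(3*r)/9.
Then F(pi/3) - F(0) = (-1/9) - (1/9) = -2/9.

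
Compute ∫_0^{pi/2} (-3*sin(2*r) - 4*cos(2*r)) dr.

An antiderivative is F(r) = -2*sin(2*r) + 3*cos(2*r)/2.
Then F(pi/2) - F(0) = (-3/2) - (3/2) = -3.

-3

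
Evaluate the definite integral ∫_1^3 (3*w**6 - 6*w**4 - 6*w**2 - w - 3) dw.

20456/35

By the power rule, an antiderivative is F(w) = 3*w**7/7 - 6*w**5/5 - 2*w**3 - w**2/2 - 3*w.
Then F(3) - F(1) = (40473/70) - (-439/70) = 20456/35.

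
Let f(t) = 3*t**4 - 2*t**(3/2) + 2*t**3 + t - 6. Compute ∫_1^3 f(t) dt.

By the power rule, an antiderivative is F(t) = -4*t**(5/2)/5 + 3*t**5/5 + t**4/2 + t**2/2 - 6*t.
Then F(3) - F(1) = (864/5 - 36*sqrt(3)/5) - (-26/5) = 178 - 36*sqrt(3)/5.

178 - 36*sqrt(3)/5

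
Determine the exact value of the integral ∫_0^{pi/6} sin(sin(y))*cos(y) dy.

1 - cos(1/2)

Let u = sin(y), so du = cos(y) dy. When y = 0, u = 0; when y = pi/6, u = 1/2.
The integral becomes ∫ sin(u) du from 0 to 1/2, with antiderivative -cos(u).
Back in y: F(y) = -cos(sin(y)).
Then F(pi/6) - F(0) = (-cos(1/2)) - (-1) = 1 - cos(1/2).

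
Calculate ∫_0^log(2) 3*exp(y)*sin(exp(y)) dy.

-3*cos(2) + 3*cos(1)

Let u = exp(y), so du = exp(y) dy. When y = 0, u = 1; when y = log(2), u = 2.
The integral becomes 3·∫ sin(u) du from 1 to 2, with antiderivative -3*cos(u).
Back in y: F(y) = -3*cos(exp(y)).
Then F(log(2)) - F(0) = (-3*cos(2)) - (-3*cos(1)) = -3*cos(2) + 3*cos(1).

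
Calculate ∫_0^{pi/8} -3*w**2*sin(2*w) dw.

-3*sqrt(2)/8 - 3*sqrt(2)*pi/32 + 3*sqrt(2)*pi**2/256 + 3/4

Integrate by parts twice (u = w^2, dv = -3*sin(2*w) dw).
An antiderivative is F(w) = 3*w**2*cos(2*w)/2 - 3*w*sin(2*w)/2 - 3*cos(2*w)/4.
Then F(pi/8) - F(0) = (3*sqrt(2)*(-32 - 8*pi + pi**2)/256) - (-3/4) = -3*sqrt(2)/8 - 3*sqrt(2)*pi/32 + 3*sqrt(2)*pi**2/256 + 3/4.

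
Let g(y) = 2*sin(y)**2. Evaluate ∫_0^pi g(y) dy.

Use the identity sin^2(y) = (1 - cos(2*y))/2.
An antiderivative is F(y) = y - sin(2*y)/2.
Then F(pi) - F(0) = (pi) - (0) = pi.

pi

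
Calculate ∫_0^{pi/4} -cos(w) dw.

-sqrt(2)/2

An antiderivative is F(w) = -sin(w).
Then F(pi/4) - F(0) = (-sqrt(2)/2) - (0) = -sqrt(2)/2.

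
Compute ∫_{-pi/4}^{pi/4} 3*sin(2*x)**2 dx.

Use the identity sin^2(2*x) = (1 - cos(4*x))/2.
An antiderivative is F(x) = 3*x/2 - 3*sin(4*x)/8.
Then F(pi/4) - F(-pi/4) = (3*pi/8) - (-3*pi/8) = 3*pi/4.

3*pi/4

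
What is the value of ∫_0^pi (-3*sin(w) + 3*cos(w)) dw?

-6

An antiderivative is F(w) = 3*sin(w) + 3*cos(w).
Then F(pi) - F(0) = (-3) - (3) = -6.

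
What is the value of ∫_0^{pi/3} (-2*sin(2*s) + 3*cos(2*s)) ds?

-3/2 + 3*sqrt(3)/4

An antiderivative is F(s) = 3*sin(2*s)/2 + cos(2*s).
Then F(pi/3) - F(0) = (-1/2 + 3*sqrt(3)/4) - (1) = -3/2 + 3*sqrt(3)/4.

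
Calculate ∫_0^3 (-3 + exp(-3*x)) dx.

-26/3 - exp(-9)/3

An antiderivative is F(x) = -3*x - exp(-3*x)/3.
Then F(3) - F(0) = (-9 - exp(-9)/3) - (-1/3) = -26/3 - exp(-9)/3.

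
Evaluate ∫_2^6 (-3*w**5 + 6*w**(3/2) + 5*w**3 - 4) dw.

-21712 - 48*sqrt(2)/5 + 432*sqrt(6)/5

By the power rule, an antiderivative is F(w) = -w**6/2 + 12*w**(5/2)/5 + 5*w**4/4 - 4*w.
Then F(6) - F(2) = (-21732 + 432*sqrt(6)/5) - (-20 + 48*sqrt(2)/5) = -21712 - 48*sqrt(2)/5 + 432*sqrt(6)/5.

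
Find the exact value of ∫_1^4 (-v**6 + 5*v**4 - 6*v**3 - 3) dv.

By the power rule, an antiderivative is F(v) = -v**7/7 + v**5 - 3*v**4/2 - 3*v.
Then F(4) - F(1) = (-11988/7) - (-51/14) = -23925/14.

-23925/14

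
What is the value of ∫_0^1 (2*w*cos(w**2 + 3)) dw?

Let u = w**2 + 3, so du = 2*w dw. When w = 0, u = 3; when w = 1, u = 4.
The integral becomes ∫ cos(u) du from 3 to 4, with antiderivative sin(u).
Back in w: F(w) = sin(w**2 + 3).
Then F(1) - F(0) = (sin(4)) - (sin(3)) = sin(4) - sin(3).

sin(4) - sin(3)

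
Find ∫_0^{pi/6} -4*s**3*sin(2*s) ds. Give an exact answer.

Integrate by parts 3 times (u = s^3, dv = -4*sin(2*s) ds).
An antiderivative is F(s) = 2*s**3*cos(2*s) - 3*s**2*sin(2*s) - 3*s*cos(2*s) + 3*sin(2*s)/2.
Then F(pi/6) - F(0) = (-pi/4 - sqrt(3)*pi**2/24 + pi**3/216 + 3*sqrt(3)/4) - (0) = -pi/4 - sqrt(3)*pi**2/24 + pi**3/216 + 3*sqrt(3)/4.

-pi/4 - sqrt(3)*pi**2/24 + pi**3/216 + 3*sqrt(3)/4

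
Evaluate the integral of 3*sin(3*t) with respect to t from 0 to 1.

1 - cos(3)

Let u = 3*t, so du = 3 dt. When t = 0, u = 0; when t = 1, u = 3.
The integral becomes ∫ sin(u) du from 0 to 3, with antiderivative -cos(u).
Back in t: F(t) = -cos(3*t).
Then F(1) - F(0) = (-cos(3)) - (-1) = 1 - cos(3).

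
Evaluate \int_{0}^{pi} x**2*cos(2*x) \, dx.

pi/2

Integrate by parts twice (u = x^2, dv = cos(2*x) dx).
An antiderivative is F(x) = x**2*sin(2*x)/2 + x*cos(2*x)/2 - sin(2*x)/4.
Then F(pi) - F(0) = (pi/2) - (0) = pi/2.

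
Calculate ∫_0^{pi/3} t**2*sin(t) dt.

Integrate by parts twice (u = t^2, dv = sin(t) dt).
An antiderivative is F(t) = -t**2*cos(t) + 2*t*sin(t) + 2*cos(t).
Then F(pi/3) - F(0) = (-pi**2/18 + 1 + sqrt(3)*pi/3) - (2) = -1 - pi**2/18 + sqrt(3)*pi/3.

-1 - pi**2/18 + sqrt(3)*pi/3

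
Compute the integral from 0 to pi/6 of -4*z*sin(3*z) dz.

Integrate by parts once (u = z, dv = -4*sin(3*z) dz).
An antiderivative is F(z) = 4*z*cos(3*z)/3 - 4*sin(3*z)/9.
Then F(pi/6) - F(0) = (-4/9) - (0) = -4/9.

-4/9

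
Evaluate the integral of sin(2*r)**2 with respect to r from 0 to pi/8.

Use the identity sin^2(2*r) = (1 - cos(4*r))/2.
An antiderivative is F(r) = r/2 - sin(4*r)/8.
Then F(pi/8) - F(0) = (-1/8 + pi/16) - (0) = -1/8 + pi/16.

-1/8 + pi/16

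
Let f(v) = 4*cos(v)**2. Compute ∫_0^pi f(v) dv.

2*pi

Use the identity cos^2(v) = (1 + cos(2*v))/2.
An antiderivative is F(v) = 2*v + sin(2*v).
Then F(pi) - F(0) = (2*pi) - (0) = 2*pi.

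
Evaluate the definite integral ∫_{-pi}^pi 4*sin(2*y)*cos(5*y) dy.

0

Use the identity sin(2*y)cos(5*y) = [sin(7*y) + sin(-3*y)]/2.
An antiderivative is F(y) = 2*cos(3*y)/3 - 2*cos(7*y)/7.
Then F(pi) - F(-pi) = (-8/21) - (-8/21) = 0.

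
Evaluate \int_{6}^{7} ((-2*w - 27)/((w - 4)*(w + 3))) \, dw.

Factor the denominator: w**2 - w - 12 = (w + 3)(w - 4).
Partial fractions: (-2*w - 27)/((w - 4)*(w + 3)) = 3/(w + 3) - 5/(w - 4).
An antiderivative is F(w) = -5*log(w - 4) + 3*log(w + 3).
Then F(7) - F(6) = (-5*log(3) + 3*log(2) + 3*log(5)) - (-5*log(2) + 6*log(3)) = -11*log(3) + 3*log(5) + 8*log(2).

-11*log(3) + 3*log(5) + 8*log(2)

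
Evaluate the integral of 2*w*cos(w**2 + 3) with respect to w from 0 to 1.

sin(4) - sin(3)

Let u = w**2 + 3, so du = 2*w dw. When w = 0, u = 3; when w = 1, u = 4.
The integral becomes ∫ cos(u) du from 3 to 4, with antiderivative sin(u).
Back in w: F(w) = sin(w**2 + 3).
Then F(1) - F(0) = (sin(4)) - (sin(3)) = sin(4) - sin(3).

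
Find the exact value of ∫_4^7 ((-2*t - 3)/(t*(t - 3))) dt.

Factor the denominator: t**2 - 3*t = t(t - 3).
Partial fractions: (-2*t - 3)/(t*(t - 3)) = 1/t - 3/(t - 3).
An antiderivative is F(t) = log(t) - 3*log(t - 3).
Then F(7) - F(4) = (log(7/64)) - (log(4)) = -8*log(2) + log(7).

-8*log(2) + log(7)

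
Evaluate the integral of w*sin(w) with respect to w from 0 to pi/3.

-pi/6 + sqrt(3)/2

Integrate by parts once (u = w, dv = sin(w) dw).
An antiderivative is F(w) = -w*cos(w) + sin(w).
Then F(pi/3) - F(0) = (-pi/6 + sqrt(3)/2) - (0) = -pi/6 + sqrt(3)/2.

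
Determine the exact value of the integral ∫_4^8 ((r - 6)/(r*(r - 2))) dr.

Factor the denominator: r**2 - 2*r = r(r - 2).
Partial fractions: (r - 6)/(r*(r - 2)) = 3/r - 2/(r - 2).
An antiderivative is F(r) = 3*log(r) - 2*log(r - 2).
Then F(8) - F(4) = (-2*log(3) + 7*log(2)) - (log(16)) = log(8/9).

log(8/9)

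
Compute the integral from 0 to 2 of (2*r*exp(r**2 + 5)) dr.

-exp(5) + exp(9)

Let u = r**2 + 5, so du = 2*r dr. When r = 0, u = 5; when r = 2, u = 9.
The integral becomes ∫ exp(u) du from 5 to 9, with antiderivative exp(u).
Back in r: F(r) = exp(r**2 + 5).
Then F(2) - F(0) = (exp(9)) - (exp(5)) = -exp(5) + exp(9).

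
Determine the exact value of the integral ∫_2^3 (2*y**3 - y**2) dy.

157/6

By the power rule, an antiderivative is F(y) = y**4/2 - y**3/3.
Then F(3) - F(2) = (63/2) - (16/3) = 157/6.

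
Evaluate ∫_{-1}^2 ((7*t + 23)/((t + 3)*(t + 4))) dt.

3*log(2) + 2*log(5)

Factor the denominator: t**2 + 7*t + 12 = (t + 4)(t + 3).
Partial fractions: (7*t + 23)/((t + 3)*(t + 4)) = 5/(t + 4) + 2/(t + 3).
An antiderivative is F(t) = 2*log(t + 3) + 5*log(t + 4).
Then F(2) - F(-1) = (2*log(5) + 5*log(2) + 5*log(3)) - (2*log(2) + 5*log(3)) = 3*log(2) + 2*log(5).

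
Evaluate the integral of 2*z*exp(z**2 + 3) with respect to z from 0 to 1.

Let u = z**2 + 3, so du = 2*z dz. When z = 0, u = 3; when z = 1, u = 4.
The integral becomes ∫ exp(u) du from 3 to 4, with antiderivative exp(u).
Back in z: F(z) = exp(z**2 + 3).
Then F(1) - F(0) = (exp(4)) - (exp(3)) = -exp(3) + exp(4).

-exp(3) + exp(4)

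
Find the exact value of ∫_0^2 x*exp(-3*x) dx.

(-7 + exp(6))*exp(-6)/9

Integrate by parts once (u = x, dv = exp(-3*x) dx).
An antiderivative is F(x) = (-3*x - 1)*exp(-3*x)/9.
Then F(2) - F(0) = (-7*exp(-6)/9) - (-1/9) = (-7 + exp(6))*exp(-6)/9.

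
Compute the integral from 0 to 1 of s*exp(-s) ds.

Integrate by parts once (u = s, dv = exp(-s) ds).
An antiderivative is F(s) = (-s - 1)*exp(-s).
Then F(1) - F(0) = (-2*exp(-1)) - (-1) = 1 - 2*exp(-1).

1 - 2*exp(-1)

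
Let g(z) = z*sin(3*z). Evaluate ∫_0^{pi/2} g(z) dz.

-1/9

Integrate by parts once (u = z, dv = sin(3*z) dz).
An antiderivative is F(z) = -z*cos(3*z)/3 + sin(3*z)/9.
Then F(pi/2) - F(0) = (-1/9) - (0) = -1/9.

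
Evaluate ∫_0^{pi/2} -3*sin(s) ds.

An antiderivative is F(s) = 3*cos(s).
Then F(pi/2) - F(0) = (0) - (3) = -3.

-3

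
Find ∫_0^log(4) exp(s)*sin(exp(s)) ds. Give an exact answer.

cos(1) - cos(4)

Let u = exp(s), so du = exp(s) ds. When s = 0, u = 1; when s = log(4), u = 4.
The integral becomes ∫ sin(u) du from 1 to 4, with antiderivative -cos(u).
Back in s: F(s) = -cos(exp(s)).
Then F(log(4)) - F(0) = (-cos(4)) - (-cos(1)) = cos(1) - cos(4).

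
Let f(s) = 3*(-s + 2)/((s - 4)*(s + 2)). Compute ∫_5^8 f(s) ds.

Factor the denominator: s**2 - 2*s - 8 = (s + 2)(s - 4).
Partial fractions: 3*(-s + 2)/((s - 4)*(s + 2)) = -2/(s + 2) - 1/(s - 4).
An antiderivative is F(s) = -log(s - 4) - 2*log(s + 2).
Then F(8) - F(5) = (-2*log(5) - 4*log(2)) - (-log(49)) = -2*log(5) - 4*log(2) + 2*log(7).

-2*log(5) - 4*log(2) + 2*log(7)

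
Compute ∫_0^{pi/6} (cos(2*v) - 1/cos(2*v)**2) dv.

An antiderivative is F(v) = sin(2*v)/2 - tan(2*v)/2.
Then F(pi/6) - F(0) = (-sqrt(3)/4) - (0) = -sqrt(3)/4.

-sqrt(3)/4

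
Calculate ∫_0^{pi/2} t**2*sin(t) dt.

Integrate by parts twice (u = t^2, dv = sin(t) dt).
An antiderivative is F(t) = -t**2*cos(t) + 2*t*sin(t) + 2*cos(t).
Then F(pi/2) - F(0) = (pi) - (2) = -2 + pi.

-2 + pi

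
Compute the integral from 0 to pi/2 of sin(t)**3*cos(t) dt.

Let u = sin(t), so du = cos(t) dt. When t = 0, u = 0; when t = pi/2, u = 1.
The integral becomes ∫ u**3 du from 0 to 1, with antiderivative u**4/4.
Back in t: F(t) = sin(t)**4/4.
Then F(pi/2) - F(0) = (1/4) - (0) = 1/4.

1/4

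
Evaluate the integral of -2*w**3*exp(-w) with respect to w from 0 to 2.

Integrate by parts 3 times (u = w^3, dv = -2*exp(-w) dw).
An antiderivative is F(w) = (2*w**3 + 6*w**2 + 12*w + 12)*exp(-w).
Then F(2) - F(0) = (76*exp(-2)) - (12) = -12 + 76*exp(-2).

-12 + 76*exp(-2)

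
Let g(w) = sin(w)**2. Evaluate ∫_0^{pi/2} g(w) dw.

pi/4

Use the identity sin^2(w) = (1 - cos(2*w))/2.
An antiderivative is F(w) = w/2 - sin(2*w)/4.
Then F(pi/2) - F(0) = (pi/4) - (0) = pi/4.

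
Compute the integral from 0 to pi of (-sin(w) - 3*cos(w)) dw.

An antiderivative is F(w) = -3*sin(w) + cos(w).
Then F(pi) - F(0) = (-1) - (1) = -2.

-2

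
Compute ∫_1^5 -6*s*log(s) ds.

36 - 75*log(5)

Integrate by parts once (u = ln s, dv = -6*s ds).
An antiderivative is F(s) = -3*s**2*(2*log(s) - 1)/2.
Then F(5) - F(1) = (75/2 - 75*log(5)) - (3/2) = 36 - 75*log(5).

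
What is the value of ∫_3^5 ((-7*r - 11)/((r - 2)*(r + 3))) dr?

-3*log(3) - 4*log(2)

Factor the denominator: r**2 + r - 6 = (r + 3)(r - 2).
Partial fractions: (-7*r - 11)/((r - 2)*(r + 3)) = -2/(r + 3) - 5/(r - 2).
An antiderivative is F(r) = -5*log(r - 2) - 2*log(r + 3).
Then F(5) - F(3) = (-5*log(3) - 6*log(2)) - (-log(36)) = -3*log(3) - 4*log(2).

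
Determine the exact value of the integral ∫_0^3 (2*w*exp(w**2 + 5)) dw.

-exp(5) + exp(14)

Let u = w**2 + 5, so du = 2*w dw. When w = 0, u = 5; when w = 3, u = 14.
The integral becomes ∫ exp(u) du from 5 to 14, with antiderivative exp(u).
Back in w: F(w) = exp(w**2 + 5).
Then F(3) - F(0) = (exp(14)) - (exp(5)) = -exp(5) + exp(14).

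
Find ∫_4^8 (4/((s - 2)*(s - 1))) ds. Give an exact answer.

-4*log(7) + 8*log(3)

Factor the denominator: s**2 - 3*s + 2 = (s - 1)(s - 2).
Partial fractions: 4/((s - 2)*(s - 1)) = -4/(s - 1) + 4/(s - 2).
An antiderivative is F(s) = 4*log(s - 2) - 4*log(s - 1).
Then F(8) - F(4) = (-4*log(7) + 4*log(2) + 4*log(3)) - (log(16/81)) = -4*log(7) + 8*log(3).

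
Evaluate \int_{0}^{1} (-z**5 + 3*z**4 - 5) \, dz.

-137/30

By the power rule, an antiderivative is F(z) = -z**6/6 + 3*z**5/5 - 5*z.
Then F(1) - F(0) = (-137/30) - (0) = -137/30.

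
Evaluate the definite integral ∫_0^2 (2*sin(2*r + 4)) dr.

Let u = 2*r + 4, so du = 2 dr. When r = 0, u = 4; when r = 2, u = 8.
The integral becomes ∫ sin(u) du from 4 to 8, with antiderivative -cos(u).
Back in r: F(r) = -cos(2*r + 4).
Then F(2) - F(0) = (-cos(8)) - (-cos(4)) = cos(4) - cos(8).

cos(4) - cos(8)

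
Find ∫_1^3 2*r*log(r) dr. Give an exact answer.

-4 + 9*log(3)

Integrate by parts once (u = ln r, dv = 2*r dr).
An antiderivative is F(r) = r**2*(2*log(r) - 1)/2.
Then F(3) - F(1) = (-9/2 + 9*log(3)) - (-1/2) = -4 + 9*log(3).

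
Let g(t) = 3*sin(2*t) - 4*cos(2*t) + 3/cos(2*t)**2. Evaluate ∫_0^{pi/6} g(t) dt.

3/4 + sqrt(3)/2

An antiderivative is F(t) = -2*sin(2*t) - 3*cos(2*t)/2 + 3*tan(2*t)/2.
Then F(pi/6) - F(0) = (-3/4 + sqrt(3)/2) - (-3/2) = 3/4 + sqrt(3)/2.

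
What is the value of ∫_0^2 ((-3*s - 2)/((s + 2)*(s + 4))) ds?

-5*log(3) + 7*log(2)

Factor the denominator: s**2 + 6*s + 8 = (s + 4)(s + 2).
Partial fractions: (-3*s - 2)/((s + 2)*(s + 4)) = -5/(s + 4) + 2/(s + 2).
An antiderivative is F(s) = 2*log(s + 2) - 5*log(s + 4).
Then F(2) - F(0) = (-5*log(3) - log(2)) - (-8*log(2)) = -5*log(3) + 7*log(2).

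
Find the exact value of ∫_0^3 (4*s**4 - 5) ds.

By the power rule, an antiderivative is F(s) = 4*s**5/5 - 5*s.
Then F(3) - F(0) = (897/5) - (0) = 897/5.

897/5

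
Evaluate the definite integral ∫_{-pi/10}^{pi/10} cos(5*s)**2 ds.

pi/10

Use the identity cos^2(5*s) = (1 + cos(10*s))/2.
An antiderivative is F(s) = s/2 + sin(10*s)/20.
Then F(pi/10) - F(-pi/10) = (pi/20) - (-pi/20) = pi/10.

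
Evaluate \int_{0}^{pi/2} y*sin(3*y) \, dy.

-1/9

Integrate by parts once (u = y, dv = sin(3*y) dy).
An antiderivative is F(y) = -y*cos(3*y)/3 + sin(3*y)/9.
Then F(pi/2) - F(0) = (-1/9) - (0) = -1/9.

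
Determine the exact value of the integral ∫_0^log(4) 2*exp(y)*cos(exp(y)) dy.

-2*sin(1) + 2*sin(4)

Let u = exp(y), so du = exp(y) dy. When y = 0, u = 1; when y = log(4), u = 4.
The integral becomes 2·∫ cos(u) du from 1 to 4, with antiderivative 2*sin(u).
Back in y: F(y) = 2*sin(exp(y)).
Then F(log(4)) - F(0) = (2*sin(4)) - (2*sin(1)) = -2*sin(1) + 2*sin(4).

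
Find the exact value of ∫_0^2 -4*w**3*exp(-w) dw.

Integrate by parts 3 times (u = w^3, dv = -4*exp(-w) dw).
An antiderivative is F(w) = (4*w**3 + 12*w**2 + 24*w + 24)*exp(-w).
Then F(2) - F(0) = (152*exp(-2)) - (24) = -24 + 152*exp(-2).

-24 + 152*exp(-2)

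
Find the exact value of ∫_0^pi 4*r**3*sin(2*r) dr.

pi*(3 - 2*pi**2)

Integrate by parts 3 times (u = r^3, dv = 4*sin(2*r) dr).
An antiderivative is F(r) = -2*r**3*cos(2*r) + 3*r**2*sin(2*r) + 3*r*cos(2*r) - 3*sin(2*r)/2.
Then F(pi) - F(0) = (pi*(3 - 2*pi**2)) - (0) = pi*(3 - 2*pi**2).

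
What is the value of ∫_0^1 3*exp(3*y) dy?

An antiderivative is F(y) = exp(3*y).
Then F(1) - F(0) = (exp(3)) - (1) = -1 + exp(3).

-1 + exp(3)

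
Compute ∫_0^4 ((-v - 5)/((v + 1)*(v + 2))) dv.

Factor the denominator: v**2 + 3*v + 2 = (v + 2)(v + 1).
Partial fractions: (-v - 5)/((v + 1)*(v + 2)) = 3/(v + 2) - 4/(v + 1).
An antiderivative is F(v) = -4*log(v + 1) + 3*log(v + 2).
Then F(4) - F(0) = (-4*log(5) + 3*log(2) + 3*log(3)) - (log(8)) = -4*log(5) + 3*log(3).

-4*log(5) + 3*log(3)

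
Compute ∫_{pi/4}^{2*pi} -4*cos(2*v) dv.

2

An antiderivative is F(v) = -2*sin(2*v).
Then F(2*pi) - F(pi/4) = (0) - (-2) = 2.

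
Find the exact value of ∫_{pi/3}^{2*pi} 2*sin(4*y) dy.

-3/4

An antiderivative is F(y) = -cos(4*y)/2.
Then F(2*pi) - F(pi/3) = (-1/2) - (1/4) = -3/4.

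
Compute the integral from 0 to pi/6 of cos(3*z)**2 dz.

pi/12

Use the identity cos^2(3*z) = (1 + cos(6*z))/2.
An antiderivative is F(z) = z/2 + sin(6*z)/12.
Then F(pi/6) - F(0) = (pi/12) - (0) = pi/12.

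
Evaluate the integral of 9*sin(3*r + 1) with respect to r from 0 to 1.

Let u = 3*r + 1, so du = 3 dr. When r = 0, u = 1; when r = 1, u = 4.
The integral becomes 3·∫ sin(u) du from 1 to 4, with antiderivative -3*cos(u).
Back in r: F(r) = -3*cos(3*r + 1).
Then F(1) - F(0) = (-3*cos(4)) - (-3*cos(1)) = 3*cos(1) - 3*cos(4).

3*cos(1) - 3*cos(4)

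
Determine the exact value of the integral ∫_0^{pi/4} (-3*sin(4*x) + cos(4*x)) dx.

An antiderivative is F(x) = sin(4*x)/4 + 3*cos(4*x)/4.
Then F(pi/4) - F(0) = (-3/4) - (3/4) = -3/2.

-3/2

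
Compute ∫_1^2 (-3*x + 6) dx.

By the power rule, an antiderivative is F(x) = -3*x**2/2 + 6*x.
Then F(2) - F(1) = (6) - (9/2) = 3/2.

3/2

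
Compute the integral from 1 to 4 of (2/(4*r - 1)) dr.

log(5)/2

An antiderivative is F(r) = log(4*r - 1)/2.
Then F(4) - F(1) = (log(15)/2) - (log(3)/2) = log(5)/2.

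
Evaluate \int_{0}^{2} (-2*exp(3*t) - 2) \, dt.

An antiderivative is F(t) = -2*exp(3*t)/3 - 2*t.
Then F(2) - F(0) = (-2*exp(6)/3 - 4) - (-2/3) = -2*exp(6)/3 - 10/3.

-2*exp(6)/3 - 10/3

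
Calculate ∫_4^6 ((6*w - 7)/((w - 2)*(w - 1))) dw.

-log(3) + log(5) + 5*log(2)

Factor the denominator: w**2 - 3*w + 2 = (w - 1)(w - 2).
Partial fractions: (6*w - 7)/((w - 2)*(w - 1)) = 1/(w - 1) + 5/(w - 2).
An antiderivative is F(w) = 5*log(w - 2) + log(w - 1).
Then F(6) - F(4) = (log(5) + 10*log(2)) - (log(96)) = -log(3) + log(5) + 5*log(2).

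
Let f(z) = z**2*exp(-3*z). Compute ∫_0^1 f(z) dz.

2/27 - 17*exp(-3)/27

Integrate by parts twice (u = z^2, dv = exp(-3*z) dz).
An antiderivative is F(z) = (-9*z**2 - 6*z - 2)*exp(-3*z)/27.
Then F(1) - F(0) = (-17*exp(-3)/27) - (-2/27) = 2/27 - 17*exp(-3)/27.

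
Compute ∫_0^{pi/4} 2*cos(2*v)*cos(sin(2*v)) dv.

Let u = sin(2*v), so du = 2*cos(2*v) dv. When v = 0, u = 0; when v = pi/4, u = 1.
The integral becomes ∫ cos(u) du from 0 to 1, with antiderivative sin(u).
Back in v: F(v) = sin(sin(2*v)).
Then F(pi/4) - F(0) = (sin(1)) - (0) = sin(1).

sin(1)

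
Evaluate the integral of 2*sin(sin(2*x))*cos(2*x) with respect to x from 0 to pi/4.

1 - cos(1)

Let u = sin(2*x), so du = 2*cos(2*x) dx. When x = 0, u = 0; when x = pi/4, u = 1.
The integral becomes ∫ sin(u) du from 0 to 1, with antiderivative -cos(u).
Back in x: F(x) = -cos(sin(2*x)).
Then F(pi/4) - F(0) = (-cos(1)) - (-1) = 1 - cos(1).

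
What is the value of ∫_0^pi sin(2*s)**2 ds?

pi/2

Use the identity sin^2(2*s) = (1 - cos(4*s))/2.
An antiderivative is F(s) = s/2 - sin(4*s)/8.
Then F(pi) - F(0) = (pi/2) - (0) = pi/2.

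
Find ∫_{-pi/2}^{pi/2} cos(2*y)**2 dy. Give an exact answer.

Use the identity cos^2(2*y) = (1 + cos(4*y))/2.
An antiderivative is F(y) = y/2 + sin(4*y)/8.
Then F(pi/2) - F(-pi/2) = (pi/4) - (-pi/4) = pi/2.

pi/2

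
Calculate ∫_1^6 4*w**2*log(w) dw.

-860/9 + 288*log(2) + 288*log(3)

Integrate by parts once (u = ln w, dv = 4*w**2 dw).
An antiderivative is F(w) = 4*w**3*(3*log(w) - 1)/9.
Then F(6) - F(1) = (-96 + 288*log(2) + 288*log(3)) - (-4/9) = -860/9 + 288*log(2) + 288*log(3).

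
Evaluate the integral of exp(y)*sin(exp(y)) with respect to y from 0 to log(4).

Let u = exp(y), so du = exp(y) dy. When y = 0, u = 1; when y = log(4), u = 4.
The integral becomes ∫ sin(u) du from 1 to 4, with antiderivative -cos(u).
Back in y: F(y) = -cos(exp(y)).
Then F(log(4)) - F(0) = (-cos(4)) - (-cos(1)) = cos(1) - cos(4).

cos(1) - cos(4)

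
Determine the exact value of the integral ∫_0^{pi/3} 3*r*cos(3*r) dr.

Integrate by parts once (u = r, dv = 3*cos(3*r) dr).
An antiderivative is F(r) = r*sin(3*r) + cos(3*r)/3.
Then F(pi/3) - F(0) = (-1/3) - (1/3) = -2/3.

-2/3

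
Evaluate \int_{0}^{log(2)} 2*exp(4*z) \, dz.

15/2

Let u = exp(z), so du = exp(z) dz. When z = 0, u = 1; when z = log(2), u = 2.
The integral becomes 2·∫ u**3 du from 1 to 2, with antiderivative u**4/2.
Back in z: F(z) = exp(4*z)/2.
Then F(log(2)) - F(0) = (8) - (1/2) = 15/2.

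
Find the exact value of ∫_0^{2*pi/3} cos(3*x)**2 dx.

Use the identity cos^2(3*x) = (1 + cos(6*x))/2.
An antiderivative is F(x) = x/2 + sin(6*x)/12.
Then F(2*pi/3) - F(0) = (pi/3) - (0) = pi/3.

pi/3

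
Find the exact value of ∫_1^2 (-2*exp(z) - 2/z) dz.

-2*exp(2) - 2*log(2) + 2*exp(1)

An antiderivative is F(z) = -2*exp(z) - 2*log(z).
Then F(2) - F(1) = (-2*exp(2) - 2*log(2)) - (-2*exp(1)) = -2*exp(2) - 2*log(2) + 2*exp(1).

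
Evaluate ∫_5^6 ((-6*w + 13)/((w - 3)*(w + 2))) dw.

-14*log(2) - log(3) + 5*log(7)

Factor the denominator: w**2 - w - 6 = (w + 2)(w - 3).
Partial fractions: (-6*w + 13)/((w - 3)*(w + 2)) = -5/(w + 2) - 1/(w - 3).
An antiderivative is F(w) = -log(w - 3) - 5*log(w + 2).
Then F(6) - F(5) = (-15*log(2) - log(3)) - (-5*log(7) - log(2)) = -14*log(2) - log(3) + 5*log(7).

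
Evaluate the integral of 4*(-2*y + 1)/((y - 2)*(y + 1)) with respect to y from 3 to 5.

-8*log(3) + 4*log(2)

Factor the denominator: y**2 - y - 2 = (y + 1)(y - 2).
Partial fractions: 4*(-2*y + 1)/((y - 2)*(y + 1)) = -4/(y + 1) - 4/(y - 2).
An antiderivative is F(y) = -4*log(y - 2) - 4*log(y + 1).
Then F(5) - F(3) = (-8*log(3) - 4*log(2)) - (-8*log(2)) = -8*log(3) + 4*log(2).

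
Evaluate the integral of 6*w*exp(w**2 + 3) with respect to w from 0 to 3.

-3*(1 - exp(9))*exp(3)

Let u = w**2 + 3, so du = 2*w dw. When w = 0, u = 3; when w = 3, u = 12.
The integral becomes 3·∫ exp(u) du from 3 to 12, with antiderivative 3*exp(u).
Back in w: F(w) = 3*exp(w**2 + 3).
Then F(3) - F(0) = (3*exp(12)) - (3*exp(3)) = -3*(1 - exp(9))*exp(3).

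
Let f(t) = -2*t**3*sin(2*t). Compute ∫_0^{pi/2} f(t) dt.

Integrate by parts 3 times (u = t^3, dv = -2*sin(2*t) dt).
An antiderivative is F(t) = t**3*cos(2*t) - 3*t**2*sin(2*t)/2 - 3*t*cos(2*t)/2 + 3*sin(2*t)/4.
Then F(pi/2) - F(0) = (pi*(6 - pi**2)/8) - (0) = pi*(6 - pi**2)/8.

pi*(6 - pi**2)/8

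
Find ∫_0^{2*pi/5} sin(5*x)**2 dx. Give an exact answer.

Use the identity sin^2(5*x) = (1 - cos(10*x))/2.
An antiderivative is F(x) = x/2 - sin(10*x)/20.
Then F(2*pi/5) - F(0) = (pi/5) - (0) = pi/5.

pi/5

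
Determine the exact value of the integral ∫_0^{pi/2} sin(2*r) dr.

An antiderivative is F(r) = -cos(2*r)/2.
Then F(pi/2) - F(0) = (1/2) - (-1/2) = 1.

1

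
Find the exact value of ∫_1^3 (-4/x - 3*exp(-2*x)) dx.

An antiderivative is F(x) = -4*log(x) + 3*exp(-2*x)/2.
Then F(3) - F(1) = (-4*log(3) + 3*exp(-6)/2) - (3*exp(-2)/2) = -4*log(3) - 3*exp(-2)/2 + 3*exp(-6)/2.

-4*log(3) - 3*exp(-2)/2 + 3*exp(-6)/2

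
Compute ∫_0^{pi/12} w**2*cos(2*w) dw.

Integrate by parts twice (u = w^2, dv = cos(2*w) dw).
An antiderivative is F(w) = w**2*sin(2*w)/2 + w*cos(2*w)/2 - sin(2*w)/4.
Then F(pi/12) - F(0) = (-1/8 + pi**2/576 + sqrt(3)*pi/48) - (0) = -1/8 + pi**2/576 + sqrt(3)*pi/48.

-1/8 + pi**2/576 + sqrt(3)*pi/48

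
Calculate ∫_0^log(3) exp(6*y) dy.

364/3

Let u = exp(y), so du = exp(y) dy. When y = 0, u = 1; when y = log(3), u = 3.
The integral becomes ∫ u**5 du from 1 to 3, with antiderivative u**6/6.
Back in y: F(y) = exp(6*y)/6.
Then F(log(3)) - F(0) = (243/2) - (1/6) = 364/3.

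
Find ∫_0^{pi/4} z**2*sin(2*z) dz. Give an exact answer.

Integrate by parts twice (u = z^2, dv = sin(2*z) dz).
An antiderivative is F(z) = -z**2*cos(2*z)/2 + z*sin(2*z)/2 + cos(2*z)/4.
Then F(pi/4) - F(0) = (pi/8) - (1/4) = -1/4 + pi/8.

-1/4 + pi/8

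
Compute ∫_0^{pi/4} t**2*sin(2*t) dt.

Integrate by parts twice (u = t^2, dv = sin(2*t) dt).
An antiderivative is F(t) = -t**2*cos(2*t)/2 + t*sin(2*t)/2 + cos(2*t)/4.
Then F(pi/4) - F(0) = (pi/8) - (1/4) = -1/4 + pi/8.

-1/4 + pi/8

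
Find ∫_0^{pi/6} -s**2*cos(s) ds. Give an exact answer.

Integrate by parts twice (u = s^2, dv = -cos(s) ds).
An antiderivative is F(s) = -s**2*sin(s) - 2*s*cos(s) + 2*sin(s).
Then F(pi/6) - F(0) = (-sqrt(3)*pi/6 - pi**2/72 + 1) - (0) = -sqrt(3)*pi/6 - pi**2/72 + 1.

-sqrt(3)*pi/6 - pi**2/72 + 1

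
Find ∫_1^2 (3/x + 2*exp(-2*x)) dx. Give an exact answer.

-exp(-4) + exp(-2) + 3*log(2)

An antiderivative is F(x) = 3*log(x) - exp(-2*x).
Then F(2) - F(1) = (-exp(-4) + 3*log(2)) - (-exp(-2)) = -exp(-4) + exp(-2) + 3*log(2).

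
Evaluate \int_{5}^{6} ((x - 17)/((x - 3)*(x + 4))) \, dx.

-8*log(3) + 5*log(2) + 3*log(5)

Factor the denominator: x**2 + x - 12 = (x + 4)(x - 3).
Partial fractions: (x - 17)/((x - 3)*(x + 4)) = 3/(x + 4) - 2/(x - 3).
An antiderivative is F(x) = -2*log(x - 3) + 3*log(x + 4).
Then F(6) - F(5) = (-2*log(3) + 3*log(2) + 3*log(5)) - (-2*log(2) + 6*log(3)) = -8*log(3) + 5*log(2) + 3*log(5).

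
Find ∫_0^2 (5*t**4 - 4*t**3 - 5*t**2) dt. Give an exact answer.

By the power rule, an antiderivative is F(t) = t**5 - t**4 - 5*t**3/3.
Then F(2) - F(0) = (8/3) - (0) = 8/3.

8/3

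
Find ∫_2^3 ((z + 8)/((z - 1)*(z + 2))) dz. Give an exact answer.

Factor the denominator: z**2 + z - 2 = (z + 2)(z - 1).
Partial fractions: (z + 8)/((z - 1)*(z + 2)) = -2/(z + 2) + 3/(z - 1).
An antiderivative is F(z) = 3*log(z - 1) - 2*log(z + 2).
Then F(3) - F(2) = (log(8/25)) - (-log(16)) = -2*log(5) + 7*log(2).

-2*log(5) + 7*log(2)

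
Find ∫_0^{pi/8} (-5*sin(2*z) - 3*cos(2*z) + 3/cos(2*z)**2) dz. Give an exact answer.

-1 + sqrt(2)/2

An antiderivative is F(z) = -3*sin(2*z)/2 + 5*cos(2*z)/2 + 3*tan(2*z)/2.
Then F(pi/8) - F(0) = (sqrt(2)/2 + 3/2) - (5/2) = -1 + sqrt(2)/2.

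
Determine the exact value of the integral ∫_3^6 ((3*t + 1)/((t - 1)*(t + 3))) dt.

log(45/8)

Factor the denominator: t**2 + 2*t - 3 = (t + 3)(t - 1).
Partial fractions: (3*t + 1)/((t - 1)*(t + 3)) = 2/(t + 3) + 1/(t - 1).
An antiderivative is F(t) = log(t - 1) + 2*log(t + 3).
Then F(6) - F(3) = (log(5) + 4*log(3)) - (log(72)) = log(45/8).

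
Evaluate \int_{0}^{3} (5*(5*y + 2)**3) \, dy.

Let u = 5*y + 2, so du = 5 dy. When y = 0, u = 2; when y = 3, u = 17.
The integral becomes ∫ u**3 du from 2 to 17, with antiderivative u**4/4.
Back in y: F(y) = (5*y + 2)**4/4.
Then F(3) - F(0) = (83521/4) - (4) = 83505/4.

83505/4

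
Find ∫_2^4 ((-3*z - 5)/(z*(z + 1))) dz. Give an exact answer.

Factor the denominator: z**2 + z = (z + 1)z.
Partial fractions: (-3*z - 5)/(z*(z + 1)) = 2/(z + 1) - 5/z.
An antiderivative is F(z) = -5*log(z) + 2*log(z + 1).
Then F(4) - F(2) = (-10*log(2) + 2*log(5)) - (log(9/32)) = -5*log(2) - 2*log(3) + 2*log(5).

-5*log(2) - 2*log(3) + 2*log(5)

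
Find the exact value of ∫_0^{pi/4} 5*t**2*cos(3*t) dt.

5*sqrt(2)*(-24*pi - 32 + 9*pi**2)/864

Integrate by parts twice (u = t^2, dv = 5*cos(3*t) dt).
An antiderivative is F(t) = 5*t**2*sin(3*t)/3 + 10*t*cos(3*t)/9 - 10*sin(3*t)/27.
Then F(pi/4) - F(0) = (5*sqrt(2)*(-24*pi - 32 + 9*pi**2)/864) - (0) = 5*sqrt(2)*(-24*pi - 32 + 9*pi**2)/864.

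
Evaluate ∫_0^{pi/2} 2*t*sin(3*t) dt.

-2/9

Integrate by parts once (u = t, dv = 2*sin(3*t) dt).
An antiderivative is F(t) = -2*t*cos(3*t)/3 + 2*sin(3*t)/9.
Then F(pi/2) - F(0) = (-2/9) - (0) = -2/9.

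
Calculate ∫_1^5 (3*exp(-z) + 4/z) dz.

An antiderivative is F(z) = 4*log(z) - 3*exp(-z).
Then F(5) - F(1) = (-3*exp(-5) + 4*log(5)) - (-3*exp(-1)) = -3*exp(-5) + 3*exp(-1) + 4*log(5).

-3*exp(-5) + 3*exp(-1) + 4*log(5)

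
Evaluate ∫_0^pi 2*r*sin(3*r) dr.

2*pi/3

Integrate by parts once (u = r, dv = 2*sin(3*r) dr).
An antiderivative is F(r) = -2*r*cos(3*r)/3 + 2*sin(3*r)/9.
Then F(pi) - F(0) = (2*pi/3) - (0) = 2*pi/3.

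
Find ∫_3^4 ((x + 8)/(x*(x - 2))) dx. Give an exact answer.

log(81/8)

Factor the denominator: x**2 - 2*x = x(x - 2).
Partial fractions: (x + 8)/(x*(x - 2)) = -4/x + 5/(x - 2).
An antiderivative is F(x) = -4*log(x) + 5*log(x - 2).
Then F(4) - F(3) = (-log(8)) - (-log(81)) = log(81/8).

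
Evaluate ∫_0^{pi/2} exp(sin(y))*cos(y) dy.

-1 + E

Let u = sin(y), so du = cos(y) dy. When y = 0, u = 0; when y = pi/2, u = 1.
The integral becomes ∫ exp(u) du from 0 to 1, with antiderivative exp(u).
Back in y: F(y) = exp(sin(y)).
Then F(pi/2) - F(0) = (E) - (1) = -1 + E.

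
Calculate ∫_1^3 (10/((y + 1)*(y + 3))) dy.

-5*log(3) + 10*log(2)

Factor the denominator: y**2 + 4*y + 3 = (y + 3)(y + 1).
Partial fractions: 10/((y + 1)*(y + 3)) = -5/(y + 3) + 5/(y + 1).
An antiderivative is F(y) = 5*log(y + 1) - 5*log(y + 3).
Then F(3) - F(1) = (-5*log(3) + 5*log(2)) - (-log(32)) = -5*log(3) + 10*log(2).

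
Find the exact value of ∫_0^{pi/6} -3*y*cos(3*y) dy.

1/3 - pi/6

Integrate by parts once (u = y, dv = -3*cos(3*y) dy).
An antiderivative is F(y) = -y*sin(3*y) - cos(3*y)/3.
Then F(pi/6) - F(0) = (-pi/6) - (-1/3) = 1/3 - pi/6.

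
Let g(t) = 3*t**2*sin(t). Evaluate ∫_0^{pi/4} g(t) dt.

Integrate by parts twice (u = t^2, dv = 3*sin(t) dt).
An antiderivative is F(t) = -3*t**2*cos(t) + 6*t*sin(t) + 6*cos(t).
Then F(pi/4) - F(0) = (3*sqrt(2)*(-pi**2 + 8*pi + 32)/32) - (6) = -6 - 3*sqrt(2)*pi**2/32 + 3*sqrt(2)*pi/4 + 3*sqrt(2).

-6 - 3*sqrt(2)*pi**2/32 + 3*sqrt(2)*pi/4 + 3*sqrt(2)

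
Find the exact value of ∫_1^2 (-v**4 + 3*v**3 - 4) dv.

By the power rule, an antiderivative is F(v) = -v**5/5 + 3*v**4/4 - 4*v.
Then F(2) - F(1) = (-12/5) - (-69/20) = 21/20.

21/20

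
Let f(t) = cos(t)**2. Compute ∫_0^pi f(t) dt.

pi/2

Use the identity cos^2(t) = (1 + cos(2*t))/2.
An antiderivative is F(t) = t/2 + sin(2*t)/4.
Then F(pi) - F(0) = (pi/2) - (0) = pi/2.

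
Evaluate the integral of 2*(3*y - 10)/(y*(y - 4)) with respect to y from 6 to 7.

-4*log(3) - 6*log(2) + 5*log(7)

Factor the denominator: y**2 - 4*y = y(y - 4).
Partial fractions: 2*(3*y - 10)/(y*(y - 4)) = 5/y + 1/(y - 4).
An antiderivative is F(y) = 5*log(y) + log(y - 4).
Then F(7) - F(6) = (log(3) + 5*log(7)) - (6*log(2) + 5*log(3)) = -4*log(3) - 6*log(2) + 5*log(7).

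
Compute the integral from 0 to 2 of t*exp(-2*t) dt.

Integrate by parts once (u = t, dv = exp(-2*t) dt).
An antiderivative is F(t) = (-2*t - 1)*exp(-2*t)/4.
Then F(2) - F(0) = (-5*exp(-4)/4) - (-1/4) = (-5 + exp(4))*exp(-4)/4.

(-5 + exp(4))*exp(-4)/4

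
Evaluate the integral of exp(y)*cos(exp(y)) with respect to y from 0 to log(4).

Let u = exp(y), so du = exp(y) dy. When y = 0, u = 1; when y = log(4), u = 4.
The integral becomes ∫ cos(u) du from 1 to 4, with antiderivative sin(u).
Back in y: F(y) = sin(exp(y)).
Then F(log(4)) - F(0) = (sin(4)) - (sin(1)) = -sin(1) + sin(4).

-sin(1) + sin(4)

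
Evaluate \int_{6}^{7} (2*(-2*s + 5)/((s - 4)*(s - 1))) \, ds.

log(25/81)

Factor the denominator: s**2 - 5*s + 4 = (s - 1)(s - 4).
Partial fractions: 2*(-2*s + 5)/((s - 4)*(s - 1)) = -2/(s - 1) - 2/(s - 4).
An antiderivative is F(s) = -2*log(s - 4) - 2*log(s - 1).
Then F(7) - F(6) = (-4*log(3) - 2*log(2)) - (-log(100)) = log(25/81).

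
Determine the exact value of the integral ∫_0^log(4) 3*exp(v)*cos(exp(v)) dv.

-3*sin(1) + 3*sin(4)

Let u = exp(v), so du = exp(v) dv. When v = 0, u = 1; when v = log(4), u = 4.
The integral becomes 3·∫ cos(u) du from 1 to 4, with antiderivative 3*sin(u).
Back in v: F(v) = 3*sin(exp(v)).
Then F(log(4)) - F(0) = (3*sin(4)) - (3*sin(1)) = -3*sin(1) + 3*sin(4).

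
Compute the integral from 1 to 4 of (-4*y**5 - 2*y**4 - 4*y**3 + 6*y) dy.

By the power rule, an antiderivative is F(y) = -2*y**6/3 - 2*y**5/5 - y**4 + 3*y**2.
Then F(4) - F(1) = (-50224/15) - (14/15) = -16746/5.

-16746/5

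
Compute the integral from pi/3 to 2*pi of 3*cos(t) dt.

An antiderivative is F(t) = 3*sin(t).
Then F(2*pi) - F(pi/3) = (0) - (3*sqrt(3)/2) = -3*sqrt(3)/2.

-3*sqrt(3)/2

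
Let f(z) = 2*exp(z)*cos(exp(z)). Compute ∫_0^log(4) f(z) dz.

-2*sin(1) + 2*sin(4)

Let u = exp(z), so du = exp(z) dz. When z = 0, u = 1; when z = log(4), u = 4.
The integral becomes 2·∫ cos(u) du from 1 to 4, with antiderivative 2*sin(u).
Back in z: F(z) = 2*sin(exp(z)).
Then F(log(4)) - F(0) = (2*sin(4)) - (2*sin(1)) = -2*sin(1) + 2*sin(4).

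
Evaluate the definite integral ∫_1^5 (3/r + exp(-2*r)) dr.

An antiderivative is F(r) = 3*log(r) - exp(-2*r)/2.
Then F(5) - F(1) = (-exp(-10)/2 + 3*log(5)) - (-exp(-2)/2) = (-1 + exp(8) + 6*exp(10)*log(5))*exp(-10)/2.

(-1 + exp(8) + 6*exp(10)*log(5))*exp(-10)/2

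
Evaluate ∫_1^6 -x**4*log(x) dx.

Integrate by parts once (u = ln x, dv = -x**4 dx).
An antiderivative is F(x) = -x**5*(5*log(x) - 1)/25.
Then F(6) - F(1) = (7776/25 - 7776*log(6)/5) - (1/25) = 311 - 7776*log(6)/5.

311 - 7776*log(6)/5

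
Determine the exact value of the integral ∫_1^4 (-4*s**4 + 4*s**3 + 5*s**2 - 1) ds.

By the power rule, an antiderivative is F(s) = -4*s**5/5 + s**4 + 5*s**3/3 - s.
Then F(4) - F(1) = (-6908/15) - (13/15) = -2307/5.

-2307/5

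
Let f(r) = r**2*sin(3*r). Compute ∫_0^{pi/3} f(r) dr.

-4/27 + pi**2/27

Integrate by parts twice (u = r^2, dv = sin(3*r) dr).
An antiderivative is F(r) = -r**2*cos(3*r)/3 + 2*r*sin(3*r)/9 + 2*cos(3*r)/27.
Then F(pi/3) - F(0) = (-2/27 + pi**2/27) - (2/27) = -4/27 + pi**2/27.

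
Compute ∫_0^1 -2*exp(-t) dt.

An antiderivative is F(t) = 2*exp(-t).
Then F(1) - F(0) = (2*exp(-1)) - (2) = -2 + 2*exp(-1).

-2 + 2*exp(-1)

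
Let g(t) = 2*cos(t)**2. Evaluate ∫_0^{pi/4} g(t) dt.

1/2 + pi/4

Use the identity cos^2(t) = (1 + cos(2*t))/2.
An antiderivative is F(t) = t + sin(2*t)/2.
Then F(pi/4) - F(0) = (1/2 + pi/4) - (0) = 1/2 + pi/4.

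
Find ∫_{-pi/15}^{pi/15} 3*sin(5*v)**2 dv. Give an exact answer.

-3*sqrt(3)/20 + pi/5

Use the identity sin^2(5*v) = (1 - cos(10*v))/2.
An antiderivative is F(v) = 3*v/2 - 3*sin(10*v)/20.
Then F(pi/15) - F(-pi/15) = (-3*sqrt(3)/40 + pi/10) - (-pi/10 + 3*sqrt(3)/40) = -3*sqrt(3)/20 + pi/5.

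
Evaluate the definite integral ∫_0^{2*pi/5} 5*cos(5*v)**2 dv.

pi

Use the identity cos^2(5*v) = (1 + cos(10*v))/2.
An antiderivative is F(v) = 5*v/2 + sin(10*v)/4.
Then F(2*pi/5) - F(0) = (pi) - (0) = pi.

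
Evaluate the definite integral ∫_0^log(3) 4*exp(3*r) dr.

104/3

Let u = exp(r), so du = exp(r) dr. When r = 0, u = 1; when r = log(3), u = 3.
The integral becomes 4·∫ u**2 du from 1 to 3, with antiderivative 4*u**3/3.
Back in r: F(r) = 4*exp(3*r)/3.
Then F(log(3)) - F(0) = (36) - (4/3) = 104/3.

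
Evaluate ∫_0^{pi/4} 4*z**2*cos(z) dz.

Integrate by parts twice (u = z^2, dv = 4*cos(z) dz).
An antiderivative is F(z) = 4*z**2*sin(z) + 8*z*cos(z) - 8*sin(z).
Then F(pi/4) - F(0) = (sqrt(2)*(-4 + pi**2/8 + pi)) - (0) = sqrt(2)*(-4 + pi**2/8 + pi).

sqrt(2)*(-4 + pi**2/8 + pi)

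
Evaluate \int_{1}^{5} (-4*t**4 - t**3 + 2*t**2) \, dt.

-38588/15

By the power rule, an antiderivative is F(t) = -4*t**5/5 - t**4/4 + 2*t**3/3.
Then F(5) - F(1) = (-30875/12) - (-23/60) = -38588/15.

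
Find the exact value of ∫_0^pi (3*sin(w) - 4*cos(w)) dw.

An antiderivative is F(w) = -4*sin(w) - 3*cos(w).
Then F(pi) - F(0) = (3) - (-3) = 6.

6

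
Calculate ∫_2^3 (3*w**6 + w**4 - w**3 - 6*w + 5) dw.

125773/140

By the power rule, an antiderivative is F(w) = 3*w**7/7 + w**5/5 - w**4/4 - 3*w**2 + 5*w.
Then F(3) - F(2) = (133509/140) - (1934/35) = 125773/140.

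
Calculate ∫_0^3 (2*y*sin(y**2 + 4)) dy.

Let u = y**2 + 4, so du = 2*y dy. When y = 0, u = 4; when y = 3, u = 13.
The integral becomes ∫ sin(u) du from 4 to 13, with antiderivative -cos(u).
Back in y: F(y) = -cos(y**2 + 4).
Then F(3) - F(0) = (-cos(13)) - (-cos(4)) = -cos(13) + cos(4).

-cos(13) + cos(4)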